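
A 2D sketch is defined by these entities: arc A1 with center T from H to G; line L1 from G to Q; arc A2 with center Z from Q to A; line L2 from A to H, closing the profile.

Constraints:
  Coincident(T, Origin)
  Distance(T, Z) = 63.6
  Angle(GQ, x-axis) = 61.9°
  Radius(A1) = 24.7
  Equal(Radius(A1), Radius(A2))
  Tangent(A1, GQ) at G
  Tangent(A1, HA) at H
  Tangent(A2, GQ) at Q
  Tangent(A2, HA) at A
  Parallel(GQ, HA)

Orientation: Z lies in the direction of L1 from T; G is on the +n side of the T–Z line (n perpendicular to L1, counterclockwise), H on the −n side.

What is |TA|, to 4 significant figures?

68.23

The slot axis is L1's direction at 61.9°, so u = (cos 61.9°, sin 61.9°) = (0.4710, 0.8821) and n = (−sin 61.9°, cos 61.9°) = (-0.8821, 0.4710). T is at the origin and Z lies 63.6 along u from T, so Z = 63.6·u = (29.96, 56.10). Tangency of A1 to both parallel lines with radius 24.7 puts G and H at T ± 24.7·n: G = (-21.79, 11.63), H = (21.79, -11.63). Equal radii place Q and A the same way about Z: Q = Z + 24.7·n = (8.168, 67.74), A = Z − 24.7·n = (51.74, 44.47). Then |TA| = |A − T| = 68.23.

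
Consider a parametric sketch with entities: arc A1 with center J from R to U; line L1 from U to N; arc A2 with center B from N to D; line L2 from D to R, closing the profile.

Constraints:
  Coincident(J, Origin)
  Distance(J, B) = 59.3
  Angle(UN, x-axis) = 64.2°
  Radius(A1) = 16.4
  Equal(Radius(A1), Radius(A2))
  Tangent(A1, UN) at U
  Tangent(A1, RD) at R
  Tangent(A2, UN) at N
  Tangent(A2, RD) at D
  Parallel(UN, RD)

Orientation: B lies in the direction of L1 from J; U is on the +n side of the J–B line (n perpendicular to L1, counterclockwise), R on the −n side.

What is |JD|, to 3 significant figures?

61.5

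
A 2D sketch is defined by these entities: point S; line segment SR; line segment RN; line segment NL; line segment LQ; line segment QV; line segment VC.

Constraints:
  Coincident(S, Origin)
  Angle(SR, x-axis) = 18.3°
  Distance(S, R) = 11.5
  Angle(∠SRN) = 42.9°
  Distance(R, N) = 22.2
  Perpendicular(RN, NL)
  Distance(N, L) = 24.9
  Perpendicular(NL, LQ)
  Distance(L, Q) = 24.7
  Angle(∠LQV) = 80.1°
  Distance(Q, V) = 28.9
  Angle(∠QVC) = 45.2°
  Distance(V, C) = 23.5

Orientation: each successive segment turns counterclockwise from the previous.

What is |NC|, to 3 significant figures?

16.8

∠LQV = 80.1° gives QV at 75.3° from the x-axis; with |QV| = 28.9, V = (10.2, 7.88). ∠QVC = 45.2° gives VC at -150° from the x-axis; with |VC| = 23.5, C = (-10.2, -3.90). Then |NC| = |C − N| = 16.8.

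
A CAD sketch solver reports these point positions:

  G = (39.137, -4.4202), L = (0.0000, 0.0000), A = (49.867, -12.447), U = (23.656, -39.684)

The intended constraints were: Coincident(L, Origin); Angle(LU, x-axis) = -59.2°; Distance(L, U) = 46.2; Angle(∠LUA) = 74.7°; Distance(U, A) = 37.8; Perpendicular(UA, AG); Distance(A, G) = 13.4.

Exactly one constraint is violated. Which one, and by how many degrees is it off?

Perpendicular(UA, AG) — off by 7.10°.

L = (0.00, 0.00) ✓; LU at -59.20° ✓; |LU| = 46.20 ✓; ∠LUA = 74.70° ✓; |UA| = 37.80 ✓; ∠(UA, AG) = 97.10° ✗; |AG| = 13.40 ✓.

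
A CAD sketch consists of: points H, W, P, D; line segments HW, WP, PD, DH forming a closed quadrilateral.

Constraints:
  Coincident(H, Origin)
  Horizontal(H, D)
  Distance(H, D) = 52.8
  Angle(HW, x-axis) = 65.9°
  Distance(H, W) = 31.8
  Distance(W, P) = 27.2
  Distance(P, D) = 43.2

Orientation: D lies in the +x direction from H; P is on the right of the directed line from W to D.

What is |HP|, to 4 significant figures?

9.860

H is at the origin; HD is horizontal with |HD| = 52.8 and D in +x, so D = (52.8, 0). HW runs at 65.9° with |HW| = 31.8, so W = (12.98, 29.03). P is determined by |WP| = 27.2 and |PD| = 43.2 together: it lies at the intersection of circle(W, 27.2) and circle(D, 43.2). With |WD| = 49.27, the foot of the radical line on WD is 13.21 from W and the perpendicular offset is √(27.2² − 13.21²) = 23.78. Taking the right-of-WD solution: P = (9.648, 2.034).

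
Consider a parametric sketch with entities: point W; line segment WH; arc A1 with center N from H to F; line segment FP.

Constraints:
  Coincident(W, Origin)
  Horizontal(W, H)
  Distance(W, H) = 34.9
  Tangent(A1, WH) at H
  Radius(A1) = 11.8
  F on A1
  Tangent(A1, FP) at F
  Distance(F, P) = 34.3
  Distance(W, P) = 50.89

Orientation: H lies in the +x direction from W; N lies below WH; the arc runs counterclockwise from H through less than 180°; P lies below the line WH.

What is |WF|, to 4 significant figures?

25.81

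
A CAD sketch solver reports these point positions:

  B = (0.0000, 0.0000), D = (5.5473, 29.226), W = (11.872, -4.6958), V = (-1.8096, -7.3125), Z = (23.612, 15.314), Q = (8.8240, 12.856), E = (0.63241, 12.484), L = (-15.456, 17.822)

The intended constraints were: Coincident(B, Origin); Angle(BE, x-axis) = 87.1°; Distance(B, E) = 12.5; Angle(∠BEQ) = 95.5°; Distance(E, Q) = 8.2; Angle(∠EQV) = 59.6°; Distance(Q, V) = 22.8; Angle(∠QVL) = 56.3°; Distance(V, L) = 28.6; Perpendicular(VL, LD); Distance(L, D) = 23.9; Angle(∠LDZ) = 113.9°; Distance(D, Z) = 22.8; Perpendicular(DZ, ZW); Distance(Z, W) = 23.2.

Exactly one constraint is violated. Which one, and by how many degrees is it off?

Perpendicular(DZ, ZW) — off by 7.20°.

B = (0.00, 0.00) ✓; BE at 87.10° ✓; |BE| = 12.50 ✓; ∠BEQ = 95.50° ✓; |EQ| = 8.200 ✓; ∠EQV = 59.60° ✓; |QV| = 22.80 ✓; ∠QVL = 56.30° ✓; |VL| = 28.60 ✓; ∠(VL, LD) = 90.00° ✓; |LD| = 23.90 ✓; ∠LDZ = 113.9° ✓; |DZ| = 22.80 ✓; ∠(DZ, ZW) = 82.80° ✗; |ZW| = 23.20 ✓.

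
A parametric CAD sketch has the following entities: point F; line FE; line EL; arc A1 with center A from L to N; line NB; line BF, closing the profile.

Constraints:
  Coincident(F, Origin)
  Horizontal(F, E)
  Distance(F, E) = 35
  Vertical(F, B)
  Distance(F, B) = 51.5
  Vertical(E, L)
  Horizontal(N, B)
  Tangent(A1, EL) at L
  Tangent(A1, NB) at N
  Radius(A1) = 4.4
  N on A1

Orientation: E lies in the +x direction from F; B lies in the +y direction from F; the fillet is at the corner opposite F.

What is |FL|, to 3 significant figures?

58.7

F is at the origin; F and E share the same y with |FE| = 35.0 and E on the +x side, so E = (35.0, 0.00). FB is vertical with |FB| = 51.5 and B on the +y side, so B = (0.00, 51.5). The virtual corner opposite F is at (35.0, 51.5). A1 meets EL tangentially, so AL is at right angles to EL and A1 meets NB tangentially, so AN is at right angles to NB, with radius 4.4, so the center A sits 4.4 in from both sides at A = (30.6, 47.1). That places the tangent points at L = (35.0, 47.1) on EL and N = (30.6, 51.5) on NB. Then |FL| = |L − F| = 58.7.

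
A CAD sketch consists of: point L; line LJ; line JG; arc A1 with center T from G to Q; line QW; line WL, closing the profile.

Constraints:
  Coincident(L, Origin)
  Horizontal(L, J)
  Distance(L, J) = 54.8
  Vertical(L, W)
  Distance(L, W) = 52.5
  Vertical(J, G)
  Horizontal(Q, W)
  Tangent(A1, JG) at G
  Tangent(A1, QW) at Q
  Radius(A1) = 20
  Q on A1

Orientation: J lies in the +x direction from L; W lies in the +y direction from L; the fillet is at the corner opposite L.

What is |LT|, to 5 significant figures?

47.616

L and W share the same x with |LW| = 52.5 and W on the +y side, so W = (0.0000, 52.500). The virtual corner opposite L is at (54.800, 52.500). The tangent condition forces TG to be normal to JG and the tangent condition forces TQ to be normal to QW, with radius 20.0, so the center T sits 20.0 in from both sides at T = (34.800, 32.500). Then |LT| = |T − L| = 47.616.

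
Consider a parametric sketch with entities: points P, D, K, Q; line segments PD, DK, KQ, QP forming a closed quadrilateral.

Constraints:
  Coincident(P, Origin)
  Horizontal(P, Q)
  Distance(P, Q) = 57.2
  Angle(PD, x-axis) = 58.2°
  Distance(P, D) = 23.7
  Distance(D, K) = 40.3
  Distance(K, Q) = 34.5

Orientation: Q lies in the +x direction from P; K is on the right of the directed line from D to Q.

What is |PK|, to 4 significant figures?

32.38

P is at the origin; P and Q share the same y with |PQ| = 57.2 and Q in +x, so Q = (57.2, 0). PD runs at 58.2° with |PD| = 23.7, so D = (12.49, 20.14). K is determined by |DK| = 40.3 and |KQ| = 34.5 together: it lies at the intersection of circle(D, 40.3) and circle(Q, 34.5). With |DQ| = 49.04, the foot of the radical line on DQ is 28.94 from D and the perpendicular offset is √(40.3² − 28.94²) = 28.04. Taking the right-of-DQ solution: K = (27.36, -17.31).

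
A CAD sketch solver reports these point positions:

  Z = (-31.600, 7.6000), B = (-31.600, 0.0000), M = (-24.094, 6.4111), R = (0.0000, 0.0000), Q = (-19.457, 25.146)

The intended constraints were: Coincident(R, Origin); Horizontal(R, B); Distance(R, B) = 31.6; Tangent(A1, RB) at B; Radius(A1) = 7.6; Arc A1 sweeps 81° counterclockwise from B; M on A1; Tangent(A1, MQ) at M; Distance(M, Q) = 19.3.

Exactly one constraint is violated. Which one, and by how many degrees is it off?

Tangent(A1, MQ) at M — off by 4.90°.

R = (0.00, 0.00) ✓; R.y = 0.00, B.y = 0.00 ✓; |RB| = 31.60 ✓; ∠(ZB, BR) = 90.00° ✓; |ZB| = 7.600 ✓; bearing(Z→M) − bearing(Z→B) = 81.00° ✓; |ZM| = 7.600 ✓; ∠(ZM, MQ) = 94.90° ✗; |MQ| = 19.30 ✓.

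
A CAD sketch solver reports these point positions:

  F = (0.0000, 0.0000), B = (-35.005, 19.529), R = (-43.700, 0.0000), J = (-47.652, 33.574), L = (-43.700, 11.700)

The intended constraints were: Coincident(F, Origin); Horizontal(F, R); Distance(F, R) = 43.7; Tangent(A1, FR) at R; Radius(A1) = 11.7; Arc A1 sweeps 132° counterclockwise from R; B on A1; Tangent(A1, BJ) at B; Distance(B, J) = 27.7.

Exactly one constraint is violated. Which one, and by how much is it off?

Distance(B, J) = 27.7 — off by 8.80.

F = (0.00, 0.00) ✓; F.y = 0.00, R.y = 0.00 ✓; |FR| = 43.70 ✓; ∠(LR, RF) = 90.00° ✓; |LR| = 11.70 ✓; bearing(L→B) − bearing(L→R) = 132.0° ✓; |LB| = 11.70 ✓; ∠(LB, BJ) = 90.00° ✓; |BJ| = 18.90 ✗.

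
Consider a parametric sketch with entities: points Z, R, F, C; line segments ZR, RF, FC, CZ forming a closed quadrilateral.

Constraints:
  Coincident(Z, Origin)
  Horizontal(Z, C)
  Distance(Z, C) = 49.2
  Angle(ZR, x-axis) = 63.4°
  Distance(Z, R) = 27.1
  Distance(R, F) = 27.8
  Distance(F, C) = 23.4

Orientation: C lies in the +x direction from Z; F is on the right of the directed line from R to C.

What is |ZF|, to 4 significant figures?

25.80

Checks: |RF| = 27.80 ✓; |FC| = 23.40 ✓.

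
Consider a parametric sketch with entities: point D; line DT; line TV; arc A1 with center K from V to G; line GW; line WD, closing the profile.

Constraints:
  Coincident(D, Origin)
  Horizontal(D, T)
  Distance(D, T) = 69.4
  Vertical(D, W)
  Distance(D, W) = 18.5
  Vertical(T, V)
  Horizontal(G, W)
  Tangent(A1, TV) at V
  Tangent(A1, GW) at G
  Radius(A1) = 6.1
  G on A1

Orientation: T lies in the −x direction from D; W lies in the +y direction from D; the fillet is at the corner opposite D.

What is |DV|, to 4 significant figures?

70.50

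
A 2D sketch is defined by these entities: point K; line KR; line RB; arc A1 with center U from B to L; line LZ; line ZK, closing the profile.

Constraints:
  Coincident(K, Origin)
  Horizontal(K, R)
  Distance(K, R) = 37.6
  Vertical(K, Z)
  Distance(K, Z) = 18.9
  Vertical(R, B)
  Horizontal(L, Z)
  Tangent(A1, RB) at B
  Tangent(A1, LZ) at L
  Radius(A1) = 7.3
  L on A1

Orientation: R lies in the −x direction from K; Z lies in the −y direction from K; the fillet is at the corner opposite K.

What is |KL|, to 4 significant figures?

35.71

The virtual corner opposite K is at (-37.60, -18.90). A1 meets RB tangentially, so UB is at right angles to RB and the tangent condition forces UL to be normal to LZ, with radius 7.3, so the center U sits 7.3 in from both sides at U = (-30.30, -11.60). That places the tangent points at B = (-37.60, -11.60) on RB and L = (-30.30, -18.90) on LZ. Then |KL| = |L − K| = 35.71.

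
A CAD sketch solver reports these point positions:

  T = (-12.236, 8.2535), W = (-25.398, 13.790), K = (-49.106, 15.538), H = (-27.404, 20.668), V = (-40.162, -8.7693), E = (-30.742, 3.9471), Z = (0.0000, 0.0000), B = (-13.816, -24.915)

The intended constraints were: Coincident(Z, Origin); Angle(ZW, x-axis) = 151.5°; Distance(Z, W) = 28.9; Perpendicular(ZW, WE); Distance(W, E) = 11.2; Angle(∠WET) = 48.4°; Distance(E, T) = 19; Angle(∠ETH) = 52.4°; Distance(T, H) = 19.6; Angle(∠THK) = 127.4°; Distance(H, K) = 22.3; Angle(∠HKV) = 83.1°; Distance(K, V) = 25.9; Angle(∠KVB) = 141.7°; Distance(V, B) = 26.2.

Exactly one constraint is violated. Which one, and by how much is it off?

Distance(V, B) = 26.2 — off by 4.70.

Z = (0.00, 0.00) ✓; ZW at 151.5° ✓; |ZW| = 28.90 ✓; ∠(ZW, WE) = 90.00° ✓; |WE| = 11.20 ✓; ∠WET = 48.40° ✓; |ET| = 19.00 ✓; ∠ETH = 52.40° ✓; |TH| = 19.60 ✓; ∠THK = 127.4° ✓; |HK| = 22.30 ✓; ∠HKV = 83.10° ✓; |KV| = 25.90 ✓; ∠KVB = 141.7° ✓; |VB| = 30.90 ✗.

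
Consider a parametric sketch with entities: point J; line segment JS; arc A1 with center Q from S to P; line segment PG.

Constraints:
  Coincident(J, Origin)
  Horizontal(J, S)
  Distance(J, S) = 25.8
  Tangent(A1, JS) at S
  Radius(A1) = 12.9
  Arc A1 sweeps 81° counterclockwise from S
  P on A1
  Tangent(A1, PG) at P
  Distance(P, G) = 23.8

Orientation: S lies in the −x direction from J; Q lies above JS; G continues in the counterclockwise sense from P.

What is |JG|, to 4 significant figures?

35.63

On A1, S sits at bearing -90° from Q; an 81° counterclockwise sweep puts P at bearing -9°, so P = Q + 12.9·(cos -9°, sin -9°) = (-13.06, 10.88). Tangency of A1 to PG means the radius QP is perpendicular to PG, so PG runs along (−sin -9°, cos -9°); with |PG| = 23.8, G = (-9.336, 34.39). Then |JG| = |G − J| = 35.63.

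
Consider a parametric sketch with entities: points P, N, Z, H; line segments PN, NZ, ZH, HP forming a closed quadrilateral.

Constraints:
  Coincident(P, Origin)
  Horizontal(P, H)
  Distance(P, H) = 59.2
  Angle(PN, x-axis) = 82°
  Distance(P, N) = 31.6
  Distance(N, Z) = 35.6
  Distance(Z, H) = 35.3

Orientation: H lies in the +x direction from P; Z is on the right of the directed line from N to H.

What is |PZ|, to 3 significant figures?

24.0

Checks: |NZ| = 35.60 ✓; |ZH| = 35.30 ✓.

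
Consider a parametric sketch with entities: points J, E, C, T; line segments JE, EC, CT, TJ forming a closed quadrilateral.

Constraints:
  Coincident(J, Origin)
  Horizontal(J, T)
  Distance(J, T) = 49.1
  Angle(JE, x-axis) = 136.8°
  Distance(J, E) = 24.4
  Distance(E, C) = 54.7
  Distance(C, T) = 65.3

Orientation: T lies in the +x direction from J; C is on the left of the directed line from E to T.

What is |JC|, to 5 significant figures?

60.550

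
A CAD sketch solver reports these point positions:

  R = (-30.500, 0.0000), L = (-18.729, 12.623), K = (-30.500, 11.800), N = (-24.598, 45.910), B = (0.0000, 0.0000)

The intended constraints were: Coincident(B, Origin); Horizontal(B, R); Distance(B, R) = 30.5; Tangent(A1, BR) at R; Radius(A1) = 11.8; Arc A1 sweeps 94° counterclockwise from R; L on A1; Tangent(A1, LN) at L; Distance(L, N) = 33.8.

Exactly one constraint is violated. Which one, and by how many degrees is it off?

Tangent(A1, LN) at L — off by 6.00°.

B = (0.00, 0.00) ✓; B.y = 0.00, R.y = 0.00 ✓; |BR| = 30.50 ✓; ∠(KR, RB) = 90.00° ✓; |KR| = 11.80 ✓; bearing(K→L) − bearing(K→R) = 94.00° ✓; |KL| = 11.80 ✓; ∠(KL, LN) = 84.00° ✗; |LN| = 33.80 ✓.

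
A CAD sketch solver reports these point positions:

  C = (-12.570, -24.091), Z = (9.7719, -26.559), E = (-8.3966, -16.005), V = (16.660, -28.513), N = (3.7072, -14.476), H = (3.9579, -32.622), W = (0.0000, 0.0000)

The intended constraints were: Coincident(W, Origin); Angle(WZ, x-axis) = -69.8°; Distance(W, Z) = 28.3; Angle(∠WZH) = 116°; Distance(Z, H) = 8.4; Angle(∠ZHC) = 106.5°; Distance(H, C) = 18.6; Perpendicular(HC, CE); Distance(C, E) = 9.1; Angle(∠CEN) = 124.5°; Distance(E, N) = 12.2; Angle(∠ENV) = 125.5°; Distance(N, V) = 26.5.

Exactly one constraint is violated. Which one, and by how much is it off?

Distance(N, V) = 26.5 — off by 7.40.

W = (0.00, 0.00) ✓; WZ at -69.80° ✓; |WZ| = 28.30 ✓; ∠WZH = 116.0° ✓; |ZH| = 8.400 ✓; ∠ZHC = 106.5° ✓; |HC| = 18.60 ✓; ∠(HC, CE) = 90.00° ✓; |CE| = 9.099 ✓; ∠CEN = 124.5° ✓; |EN| = 12.20 ✓; ∠ENV = 125.5° ✓; |NV| = 19.10 ✗.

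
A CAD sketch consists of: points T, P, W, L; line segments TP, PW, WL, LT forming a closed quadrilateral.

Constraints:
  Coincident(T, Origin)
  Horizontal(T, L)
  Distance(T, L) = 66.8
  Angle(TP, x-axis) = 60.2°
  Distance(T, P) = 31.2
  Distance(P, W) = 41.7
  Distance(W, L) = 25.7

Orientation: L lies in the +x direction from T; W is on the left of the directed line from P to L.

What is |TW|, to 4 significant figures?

61.84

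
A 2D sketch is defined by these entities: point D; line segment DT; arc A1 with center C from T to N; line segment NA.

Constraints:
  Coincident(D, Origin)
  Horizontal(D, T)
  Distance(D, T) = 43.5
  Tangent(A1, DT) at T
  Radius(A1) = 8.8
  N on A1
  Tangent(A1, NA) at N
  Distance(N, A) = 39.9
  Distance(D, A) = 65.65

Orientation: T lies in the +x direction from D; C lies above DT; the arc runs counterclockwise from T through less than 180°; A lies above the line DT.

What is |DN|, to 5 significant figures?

53.178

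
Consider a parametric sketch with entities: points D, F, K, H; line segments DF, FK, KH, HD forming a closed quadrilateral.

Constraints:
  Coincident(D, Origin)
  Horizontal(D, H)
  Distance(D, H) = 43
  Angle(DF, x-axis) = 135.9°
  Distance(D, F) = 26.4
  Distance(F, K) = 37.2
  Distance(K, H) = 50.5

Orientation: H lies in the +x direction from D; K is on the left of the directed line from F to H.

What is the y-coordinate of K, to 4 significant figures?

39.56

Checks: |FK| = 37.20 ✓; |KH| = 50.50 ✓.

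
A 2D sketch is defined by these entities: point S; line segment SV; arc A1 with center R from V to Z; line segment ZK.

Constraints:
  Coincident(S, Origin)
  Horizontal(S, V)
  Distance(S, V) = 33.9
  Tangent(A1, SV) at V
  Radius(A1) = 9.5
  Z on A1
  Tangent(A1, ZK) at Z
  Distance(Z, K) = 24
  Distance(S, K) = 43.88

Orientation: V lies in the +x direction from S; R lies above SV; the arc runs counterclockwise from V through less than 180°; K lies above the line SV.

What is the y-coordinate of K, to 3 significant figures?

34.4

S is at the origin; S and V share the same y with |SV| = 33.9 and V on the +x side, so V = (33.9, 0.00). Since A1 is tangent to SV there, RV ⟂ SV, so R = V + (0, 9.5) = (33.9, 9.50). Since RZ ⟂ ZK (tangency), |RK| = √(9.5² + 24.0²) = 25.8 regardless of where Z sits on A1. So K lies on both circle(S, 43.88) and circle(R, 25.8); the above-SV intersection is K = (27.2, 34.4). Z is the foot of the tangent from K: Z = (41.5, 15.2).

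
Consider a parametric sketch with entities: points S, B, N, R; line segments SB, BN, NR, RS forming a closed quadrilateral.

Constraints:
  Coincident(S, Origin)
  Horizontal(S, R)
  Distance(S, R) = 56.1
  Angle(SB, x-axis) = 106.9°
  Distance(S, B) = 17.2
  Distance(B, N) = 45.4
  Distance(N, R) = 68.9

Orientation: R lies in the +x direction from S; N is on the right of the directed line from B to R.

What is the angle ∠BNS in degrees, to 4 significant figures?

10.73°

S is at the origin; SR is horizontal with |SR| = 56.1 and R in +x, so R = (56.1, 0). SB runs at 106.9° with |SB| = 17.2, so B = (-5.000, 16.46). N is determined by |BN| = 45.4 and |NR| = 68.9 together: it lies at the intersection of circle(B, 45.4) and circle(R, 68.9). With |BR| = 63.28, the foot of the radical line on BR is 10.41 from B and the perpendicular offset is √(45.4² − 10.41²) = 44.19. Taking the right-of-BR solution: N = (-6.437, -28.92).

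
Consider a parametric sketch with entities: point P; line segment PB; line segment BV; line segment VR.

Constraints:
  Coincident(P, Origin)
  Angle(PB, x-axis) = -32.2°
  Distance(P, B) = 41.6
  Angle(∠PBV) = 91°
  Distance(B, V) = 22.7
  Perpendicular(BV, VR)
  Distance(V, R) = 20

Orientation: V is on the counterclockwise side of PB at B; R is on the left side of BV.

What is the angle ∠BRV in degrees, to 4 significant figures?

48.62°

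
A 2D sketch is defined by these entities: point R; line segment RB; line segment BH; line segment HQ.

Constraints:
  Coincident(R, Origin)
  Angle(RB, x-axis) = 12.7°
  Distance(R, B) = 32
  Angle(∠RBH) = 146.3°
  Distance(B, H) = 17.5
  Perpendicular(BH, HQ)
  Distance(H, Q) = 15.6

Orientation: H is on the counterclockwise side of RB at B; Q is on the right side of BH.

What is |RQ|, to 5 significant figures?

55.311

R is at the origin; RB runs at 12.7° with length 32.0, so B = 32.0·(cos 12.7°, sin 12.7°) = (31.217, 7.0351). ∠RBH = 146.3°, so BH runs at 12.7° + (180° − 146.3°) = 46.400° from the x-axis; with |BH| = 17.5, H = B + 17.5·(cos 46.400°, sin 46.400°) = (43.285, 19.708). BH ⟂ HQ; with |HQ| = 15.6 on the right of BH, Q = H + 15.6·(0.72417, -0.68962) = (54.583, 8.9500). Then |RQ| = |Q − R| = 55.311.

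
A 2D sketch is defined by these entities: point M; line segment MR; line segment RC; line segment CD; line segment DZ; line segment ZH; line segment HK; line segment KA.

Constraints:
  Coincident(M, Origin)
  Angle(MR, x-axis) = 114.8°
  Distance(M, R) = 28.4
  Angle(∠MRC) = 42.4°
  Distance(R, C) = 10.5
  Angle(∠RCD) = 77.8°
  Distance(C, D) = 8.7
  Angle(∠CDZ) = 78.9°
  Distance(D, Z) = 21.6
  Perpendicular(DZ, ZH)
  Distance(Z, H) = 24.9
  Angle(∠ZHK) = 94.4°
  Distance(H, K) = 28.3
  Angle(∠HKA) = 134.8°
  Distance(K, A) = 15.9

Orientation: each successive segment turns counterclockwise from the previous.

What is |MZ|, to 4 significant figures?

37.44

M is at the origin; MR runs at 114.8° with length 28.4, so R = (-11.91, 25.78). ∠MRC = 42.4° gives RC at -107.6° from the x-axis; with |RC| = 10.5, C = (-15.09, 15.77). ∠RCD = 77.8° gives CD at -5.400° from the x-axis; with |CD| = 8.7, D = (-6.426, 14.95). ∠CDZ = 78.9° gives DZ at 95.70° from the x-axis; with |DZ| = 21.6, Z = (-8.571, 36.45). Then |MZ| = |Z − M| = 37.44.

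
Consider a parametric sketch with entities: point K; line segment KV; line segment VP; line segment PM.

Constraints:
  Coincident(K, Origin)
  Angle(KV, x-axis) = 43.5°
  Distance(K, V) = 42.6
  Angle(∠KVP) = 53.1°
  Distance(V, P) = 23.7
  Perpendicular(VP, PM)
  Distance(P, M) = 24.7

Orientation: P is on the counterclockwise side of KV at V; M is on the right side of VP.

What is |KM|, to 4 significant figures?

58.80

∠KVP = 53.1°, so VP runs at 43.5° + (180° − 53.1°) = 170.4° from the x-axis; with |VP| = 23.7, P = V + 23.7·(cos 170.4°, sin 170.4°) = (7.533, 33.28). The perpendicularity gives PM at right angles to VP; with |PM| = 24.7 on the right of VP, M = P + 24.7·(0.1668, 0.9860) = (11.65, 57.63). Then |KM| = |M − K| = 58.80.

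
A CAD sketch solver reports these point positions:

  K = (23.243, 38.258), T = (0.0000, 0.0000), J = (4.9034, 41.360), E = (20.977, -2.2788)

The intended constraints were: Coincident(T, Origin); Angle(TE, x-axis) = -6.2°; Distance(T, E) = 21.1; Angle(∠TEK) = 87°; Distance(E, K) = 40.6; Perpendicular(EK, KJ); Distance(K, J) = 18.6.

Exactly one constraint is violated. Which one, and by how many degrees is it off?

Perpendicular(EK, KJ) — off by 6.40°.

T = (0.00, 0.00) ✓; TE at -6.200° ✓; |TE| = 21.10 ✓; ∠TEK = 87.00° ✓; |EK| = 40.60 ✓; ∠(EK, KJ) = 83.60° ✗; |KJ| = 18.60 ✓.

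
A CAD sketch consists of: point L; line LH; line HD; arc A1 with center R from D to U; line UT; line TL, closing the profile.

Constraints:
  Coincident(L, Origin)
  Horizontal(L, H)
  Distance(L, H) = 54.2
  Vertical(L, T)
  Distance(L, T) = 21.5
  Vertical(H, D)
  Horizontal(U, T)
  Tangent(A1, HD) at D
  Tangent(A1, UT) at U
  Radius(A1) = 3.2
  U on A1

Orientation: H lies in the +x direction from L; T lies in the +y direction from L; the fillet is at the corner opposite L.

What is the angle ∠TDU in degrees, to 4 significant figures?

41.62°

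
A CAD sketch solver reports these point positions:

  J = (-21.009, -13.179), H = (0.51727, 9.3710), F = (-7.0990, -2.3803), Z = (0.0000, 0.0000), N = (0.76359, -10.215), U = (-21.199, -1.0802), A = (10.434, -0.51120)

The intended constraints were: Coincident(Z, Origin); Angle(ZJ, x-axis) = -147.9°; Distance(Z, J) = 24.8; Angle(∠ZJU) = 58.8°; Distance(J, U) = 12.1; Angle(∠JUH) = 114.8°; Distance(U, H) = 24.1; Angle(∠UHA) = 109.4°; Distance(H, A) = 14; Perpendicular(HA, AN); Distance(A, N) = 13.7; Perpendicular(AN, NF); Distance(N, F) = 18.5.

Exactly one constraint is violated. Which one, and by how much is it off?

Distance(N, F) = 18.5 — off by 7.40.

Z = (0.00, 0.00) ✓; ZJ at -147.9° ✓; |ZJ| = 24.80 ✓; ∠ZJU = 58.80° ✓; |JU| = 12.10 ✓; ∠JUH = 114.8° ✓; |UH| = 24.10 ✓; ∠UHA = 109.4° ✓; |HA| = 14.00 ✓; ∠(HA, AN) = 90.00° ✓; |AN| = 13.70 ✓; ∠(AN, NF) = 90.00° ✓; |NF| = 11.10 ✗.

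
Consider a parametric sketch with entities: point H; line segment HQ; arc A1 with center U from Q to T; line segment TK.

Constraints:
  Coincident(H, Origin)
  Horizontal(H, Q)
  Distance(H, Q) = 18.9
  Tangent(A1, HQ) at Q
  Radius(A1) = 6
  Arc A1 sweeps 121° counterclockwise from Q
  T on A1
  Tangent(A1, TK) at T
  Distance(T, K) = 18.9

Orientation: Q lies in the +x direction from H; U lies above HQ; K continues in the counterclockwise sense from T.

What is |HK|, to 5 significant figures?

29.058

On A1, Q sits at bearing -90° from U; a 121° counterclockwise sweep puts T at bearing 31°, so T = U + 6.0·(cos 31°, sin 31°) = (24.043, 9.0902). A1 meets TK tangentially, so UT is at right angles to TK, so TK runs along (−sin 31°, cos 31°); with |TK| = 18.9, K = (14.309, 25.291). Then |HK| = |K − H| = 29.058.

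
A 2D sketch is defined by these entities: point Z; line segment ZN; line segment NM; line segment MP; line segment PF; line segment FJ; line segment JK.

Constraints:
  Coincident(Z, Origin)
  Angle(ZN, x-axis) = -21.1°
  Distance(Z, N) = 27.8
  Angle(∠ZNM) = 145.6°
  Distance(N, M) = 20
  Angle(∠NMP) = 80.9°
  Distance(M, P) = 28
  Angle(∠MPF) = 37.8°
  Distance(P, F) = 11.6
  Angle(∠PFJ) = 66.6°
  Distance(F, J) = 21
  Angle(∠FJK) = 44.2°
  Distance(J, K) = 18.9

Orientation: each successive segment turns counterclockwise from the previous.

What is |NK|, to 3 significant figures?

35.2

Z is at the origin; ZN runs at -21.1° with length 27.8, so N = (25.9, -10.0). ∠ZNM = 145.6° gives NM at 13.3° from the x-axis; with |NM| = 20.0, M = (45.4, -5.41). ∠NMP = 80.9° gives MP at 112° from the x-axis; with |MP| = 28.0, P = (34.7, 20.5). ∠MPF = 37.8° gives PF at -105° from the x-axis; with |PF| = 11.6, F = (31.6, 9.30). ∠PFJ = 66.6° gives FJ at 8.00° from the x-axis; with |FJ| = 21.0, J = (52.4, 12.2). ∠FJK = 44.2° gives JK at 144° from the x-axis; with |JK| = 18.9, K = (37.2, 23.4). Then |NK| = |K − N| = 35.2.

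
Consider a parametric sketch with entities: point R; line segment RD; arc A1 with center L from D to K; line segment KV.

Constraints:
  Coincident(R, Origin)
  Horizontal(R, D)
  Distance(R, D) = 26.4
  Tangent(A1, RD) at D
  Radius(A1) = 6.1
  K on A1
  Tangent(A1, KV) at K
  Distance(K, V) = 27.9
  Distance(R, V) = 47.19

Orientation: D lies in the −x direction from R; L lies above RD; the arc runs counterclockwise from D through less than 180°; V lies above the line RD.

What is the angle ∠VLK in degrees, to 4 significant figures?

77.67°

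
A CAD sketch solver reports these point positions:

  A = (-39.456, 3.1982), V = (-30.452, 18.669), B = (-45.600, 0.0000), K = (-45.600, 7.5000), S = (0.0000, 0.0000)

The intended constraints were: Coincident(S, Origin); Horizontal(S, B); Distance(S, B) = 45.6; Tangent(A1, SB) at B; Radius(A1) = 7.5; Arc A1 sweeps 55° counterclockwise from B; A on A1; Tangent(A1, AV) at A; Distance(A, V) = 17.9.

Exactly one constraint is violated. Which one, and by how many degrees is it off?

Tangent(A1, AV) at A — off by 4.80°.

S = (0.00, 0.00) ✓; S.y = 0.00, B.y = 0.00 ✓; |SB| = 45.60 ✓; ∠(KB, BS) = 90.00° ✓; |KB| = 7.500 ✓; bearing(K→A) − bearing(K→B) = 55.00° ✓; |KA| = 7.500 ✓; ∠(KA, AV) = 85.20° ✗; |AV| = 17.90 ✓.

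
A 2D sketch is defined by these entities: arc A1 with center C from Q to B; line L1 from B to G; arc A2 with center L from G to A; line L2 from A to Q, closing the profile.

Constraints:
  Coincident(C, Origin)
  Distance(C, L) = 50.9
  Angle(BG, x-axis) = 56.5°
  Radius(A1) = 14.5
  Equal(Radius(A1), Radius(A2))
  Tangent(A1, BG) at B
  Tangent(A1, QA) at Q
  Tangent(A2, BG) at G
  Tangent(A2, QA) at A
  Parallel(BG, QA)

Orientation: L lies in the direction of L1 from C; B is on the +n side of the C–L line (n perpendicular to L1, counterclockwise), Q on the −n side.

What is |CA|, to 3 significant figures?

52.9

Tangency of A1 to both parallel lines with radius 14.5 puts B and Q at C ± 14.5·n: B = (-12.1, 8.00), Q = (12.1, -8.00). Equal radii place G and A the same way about L: G = L + 14.5·n = (16.0, 50.4), A = L − 14.5·n = (40.2, 34.4). Then |CA| = |A − C| = 52.9.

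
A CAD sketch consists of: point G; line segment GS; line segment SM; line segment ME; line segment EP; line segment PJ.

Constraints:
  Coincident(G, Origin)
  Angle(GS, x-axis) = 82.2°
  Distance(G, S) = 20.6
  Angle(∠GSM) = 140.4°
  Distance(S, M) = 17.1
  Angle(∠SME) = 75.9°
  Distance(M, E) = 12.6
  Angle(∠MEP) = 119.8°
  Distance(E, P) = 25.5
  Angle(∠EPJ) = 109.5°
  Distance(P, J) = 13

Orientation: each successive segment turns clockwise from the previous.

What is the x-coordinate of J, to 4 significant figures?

-4.711

∠MEP = 119.8° gives EP at -121.7° from the x-axis; with |EP| = 25.5, P = (7.996, -0.7848). ∠EPJ = 109.5° gives PJ at 167.8° from the x-axis; with |PJ| = 13.0, J = (-4.711, 1.962). So J.x = -4.711.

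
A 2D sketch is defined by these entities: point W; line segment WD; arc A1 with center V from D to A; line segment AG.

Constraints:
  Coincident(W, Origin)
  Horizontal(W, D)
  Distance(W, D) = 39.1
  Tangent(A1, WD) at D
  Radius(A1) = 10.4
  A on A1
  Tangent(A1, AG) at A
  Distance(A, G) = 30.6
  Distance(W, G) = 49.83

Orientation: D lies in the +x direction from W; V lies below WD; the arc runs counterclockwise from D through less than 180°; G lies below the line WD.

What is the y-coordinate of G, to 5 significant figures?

-40.913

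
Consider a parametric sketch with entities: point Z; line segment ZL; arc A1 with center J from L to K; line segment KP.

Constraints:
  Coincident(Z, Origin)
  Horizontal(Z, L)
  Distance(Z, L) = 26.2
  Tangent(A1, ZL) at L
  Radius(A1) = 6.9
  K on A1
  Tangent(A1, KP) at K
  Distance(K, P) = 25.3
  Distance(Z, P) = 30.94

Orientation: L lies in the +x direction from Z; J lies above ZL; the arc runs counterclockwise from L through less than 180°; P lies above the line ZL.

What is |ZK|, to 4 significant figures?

33.02

Z is at the origin; ZL is horizontal with |ZL| = 26.2 and L on the +x side, so L = (26.20, 0.000). The tangent condition forces JL to be normal to ZL, so J = L + (0, 6.9) = (26.20, 6.900). Since JK ⟂ KP (tangency), |JP| = √(6.9² + 25.3²) = 26.22 regardless of where K sits on A1. So P lies on both circle(Z, 30.94) and circle(J, 26.22); the above-ZL intersection is P = (11.60, 28.68). K is the foot of the tangent from P: K = (30.72, 12.11).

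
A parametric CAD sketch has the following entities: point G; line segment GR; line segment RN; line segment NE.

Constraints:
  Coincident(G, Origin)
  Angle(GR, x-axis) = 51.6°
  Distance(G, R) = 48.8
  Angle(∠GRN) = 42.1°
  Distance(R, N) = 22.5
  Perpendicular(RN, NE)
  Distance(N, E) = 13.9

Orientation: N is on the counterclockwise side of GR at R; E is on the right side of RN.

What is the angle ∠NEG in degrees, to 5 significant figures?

16.387°

∠GRN = 42.1°, so RN runs at 51.6° + (180° − 42.1°) = 189.50° from the x-axis; with |RN| = 22.5, N = R + 22.5·(cos 189.50°, sin 189.50°) = (8.1206, 34.531). RN ⟂ NE; with |NE| = 13.9 on the right of RN, E = N + 13.9·(-0.16505, 0.98629) = (5.8264, 48.240). Then cos ∠NEG = EN·EG / (|EN||EG|), giving 16.387°.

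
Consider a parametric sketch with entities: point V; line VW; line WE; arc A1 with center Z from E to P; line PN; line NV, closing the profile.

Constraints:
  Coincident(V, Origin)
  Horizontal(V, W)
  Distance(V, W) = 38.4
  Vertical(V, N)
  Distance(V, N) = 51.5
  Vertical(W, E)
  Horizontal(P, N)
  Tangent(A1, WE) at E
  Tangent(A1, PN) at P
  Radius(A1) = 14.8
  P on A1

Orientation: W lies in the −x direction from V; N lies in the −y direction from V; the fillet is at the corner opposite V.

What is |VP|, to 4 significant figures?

56.65

V is at the origin; V and W share the same y with |VW| = 38.4 and W on the −x side, so W = (-38.40, 0.000). V and N share the same x with |VN| = 51.5 and N on the −y side, so N = (0.000, -51.50). The virtual corner opposite V is at (-38.40, -51.50). The tangent condition forces ZE to be normal to WE and since A1 is tangent to PN there, ZP ⟂ PN, with radius 14.8, so the center Z sits 14.8 in from both sides at Z = (-23.60, -36.70). That places the tangent points at E = (-38.40, -36.70) on WE and P = (-23.60, -51.50) on PN. Then |VP| = |P − V| = 56.65.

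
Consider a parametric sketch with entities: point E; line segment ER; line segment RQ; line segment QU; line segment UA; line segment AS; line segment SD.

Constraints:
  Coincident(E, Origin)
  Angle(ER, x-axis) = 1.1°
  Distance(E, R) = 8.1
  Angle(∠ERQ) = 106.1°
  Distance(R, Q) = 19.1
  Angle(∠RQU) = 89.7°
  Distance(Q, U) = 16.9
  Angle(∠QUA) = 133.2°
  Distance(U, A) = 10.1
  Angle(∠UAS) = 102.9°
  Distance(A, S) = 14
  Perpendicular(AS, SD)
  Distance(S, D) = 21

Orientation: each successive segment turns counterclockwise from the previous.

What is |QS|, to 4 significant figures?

24.83

E is at the origin; ER runs at 1.1° with length 8.1, so R = (8.099, 0.1555). ∠ERQ = 106.1° gives RQ at 75.00° from the x-axis; with |RQ| = 19.1, Q = (13.04, 18.60). ∠RQU = 89.7° gives QU at 165.3° from the x-axis; with |QU| = 16.9, U = (-3.305, 22.89). ∠QUA = 133.2° gives UA at -147.9° from the x-axis; with |UA| = 10.1, A = (-11.86, 17.53). ∠UAS = 102.9° gives AS at -70.80° from the x-axis; with |AS| = 14.0, S = (-7.257, 4.305). Then |QS| = |S − Q| = 24.83.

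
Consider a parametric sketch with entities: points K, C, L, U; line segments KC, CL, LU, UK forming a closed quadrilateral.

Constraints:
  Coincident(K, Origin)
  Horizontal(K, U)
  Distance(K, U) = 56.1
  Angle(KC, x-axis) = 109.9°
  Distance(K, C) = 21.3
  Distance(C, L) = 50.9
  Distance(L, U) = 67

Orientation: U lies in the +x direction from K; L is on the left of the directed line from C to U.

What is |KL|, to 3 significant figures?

64.4

K is at the origin; K and U share the same y with |KU| = 56.1 and U in +x, so U = (56.1, 0). KC runs at 109.9° with |KC| = 21.3, so C = (-7.25, 20.0). L is determined by |CL| = 50.9 and |LU| = 67.0 together: it lies at the intersection of circle(C, 50.9) and circle(U, 67.0). With |CU| = 66.4, the foot of the radical line on CU is 18.9 from C and the perpendicular offset is √(50.9² − 18.9²) = 47.2. Taking the left-of-CU solution: L = (25.0, 59.4).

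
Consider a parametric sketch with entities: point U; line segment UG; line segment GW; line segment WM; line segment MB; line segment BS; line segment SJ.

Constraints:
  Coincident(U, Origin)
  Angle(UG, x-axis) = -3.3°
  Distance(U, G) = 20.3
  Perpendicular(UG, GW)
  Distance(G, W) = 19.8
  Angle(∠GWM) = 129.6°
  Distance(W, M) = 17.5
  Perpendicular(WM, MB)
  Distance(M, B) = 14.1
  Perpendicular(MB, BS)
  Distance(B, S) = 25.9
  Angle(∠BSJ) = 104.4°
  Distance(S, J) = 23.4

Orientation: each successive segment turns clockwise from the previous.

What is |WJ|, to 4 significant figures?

16.60

U is at the origin; UG runs at -3.3° with length 20.3, so G = (20.27, -1.169). The perpendicularity gives GW at right angles to UG, so GW runs at -93.30°; with |GW| = 19.8, W = (19.13, -20.94). ∠GWM = 129.6° gives WM at -143.7° from the x-axis; with |WM| = 17.5, M = (5.023, -31.30). The perpendicularity gives MB at right angles to WM, so MB runs at 126.3°; with |MB| = 14.1, B = (-3.325, -19.93). MB is perpendicular to BS, so BS runs at 36.30°; with |BS| = 25.9, S = (17.55, -4.599). ∠BSJ = 104.4° gives SJ at -39.30° from the x-axis; with |SJ| = 23.4, J = (35.66, -19.42). Then |WJ| = |J − W| = 16.60.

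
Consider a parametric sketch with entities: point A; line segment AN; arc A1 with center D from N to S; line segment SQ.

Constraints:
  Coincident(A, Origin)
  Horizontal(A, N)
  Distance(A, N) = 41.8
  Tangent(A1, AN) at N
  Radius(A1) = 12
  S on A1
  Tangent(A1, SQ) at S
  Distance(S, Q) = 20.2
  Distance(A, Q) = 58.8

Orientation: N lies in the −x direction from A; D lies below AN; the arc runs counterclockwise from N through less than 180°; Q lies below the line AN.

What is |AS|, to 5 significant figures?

55.487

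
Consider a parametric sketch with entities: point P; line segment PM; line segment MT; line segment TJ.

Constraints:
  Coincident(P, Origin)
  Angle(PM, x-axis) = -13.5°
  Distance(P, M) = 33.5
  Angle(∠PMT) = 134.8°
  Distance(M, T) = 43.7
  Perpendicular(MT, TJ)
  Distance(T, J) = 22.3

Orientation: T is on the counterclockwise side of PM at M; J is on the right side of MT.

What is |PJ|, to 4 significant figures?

81.56

P is at the origin; PM runs at -13.5° with length 33.5, so M = 33.5·(cos -13.5°, sin -13.5°) = (32.57, -7.820). ∠PMT = 134.8°, so MT runs at -13.5° + (180° − 134.8°) = 31.70° from the x-axis; with |MT| = 43.7, T = M + 43.7·(cos 31.70°, sin 31.70°) = (69.75, 15.14). MT ⟂ TJ; with |TJ| = 22.3 on the right of MT, J = T + 22.3·(0.5255, -0.8508) = (81.47, -3.830). Then |PJ| = |J − P| = 81.56.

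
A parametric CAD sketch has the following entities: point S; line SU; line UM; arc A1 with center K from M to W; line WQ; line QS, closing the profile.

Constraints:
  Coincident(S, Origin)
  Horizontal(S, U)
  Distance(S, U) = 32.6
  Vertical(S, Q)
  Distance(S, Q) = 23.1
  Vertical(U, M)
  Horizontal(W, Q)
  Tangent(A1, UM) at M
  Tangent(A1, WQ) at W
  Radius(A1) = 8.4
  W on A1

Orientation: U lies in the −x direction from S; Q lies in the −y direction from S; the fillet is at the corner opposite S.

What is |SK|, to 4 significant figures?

28.31

S is at the origin; S and U share the same y with |SU| = 32.6 and U on the −x side, so U = (-32.60, 0.000). SQ is vertical with |SQ| = 23.1 and Q on the −y side, so Q = (0.000, -23.10). The virtual corner opposite S is at (-32.60, -23.10). The tangent condition forces KM to be normal to UM and since A1 is tangent to WQ there, KW ⟂ WQ, with radius 8.4, so the center K sits 8.4 in from both sides at K = (-24.20, -14.70). Then |SK| = |K − S| = 28.31.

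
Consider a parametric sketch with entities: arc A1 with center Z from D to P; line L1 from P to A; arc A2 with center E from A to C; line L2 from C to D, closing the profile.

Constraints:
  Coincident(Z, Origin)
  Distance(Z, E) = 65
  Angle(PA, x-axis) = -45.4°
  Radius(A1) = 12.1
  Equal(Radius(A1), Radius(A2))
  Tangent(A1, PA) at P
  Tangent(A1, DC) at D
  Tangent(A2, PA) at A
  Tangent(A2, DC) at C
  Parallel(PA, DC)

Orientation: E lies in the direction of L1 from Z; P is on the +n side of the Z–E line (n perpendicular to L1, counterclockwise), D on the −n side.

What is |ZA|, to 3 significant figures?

66.1

The slot axis is L1's direction at -45.4°, so u = (cos -45.4°, sin -45.4°) = (0.702, -0.712) and n = (−sin -45.4°, cos -45.4°) = (0.712, 0.702). Z is at the origin and E lies 65.0 along u from Z, so E = 65.0·u = (45.6, -46.3). Tangency of A1 to both parallel lines with radius 12.1 puts P and D at Z ± 12.1·n: P = (8.62, 8.50), D = (-8.62, -8.50). Equal radii place A and C the same way about E: A = E + 12.1·n = (54.3, -37.8), C = E − 12.1·n = (37.0, -54.8). Then |ZA| = |A − Z| = 66.1.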